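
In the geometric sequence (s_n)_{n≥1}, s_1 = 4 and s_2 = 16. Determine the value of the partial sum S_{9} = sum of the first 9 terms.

349524

Common ratio r = 4.
s_n = 4·4^(n-1).
S = 4·(4^9 - 1)/(4 - 1) = 4·(262144 - 1)/(3) = 349524.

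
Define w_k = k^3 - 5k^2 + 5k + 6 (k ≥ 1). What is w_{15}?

2331

w_{15} = 1·15^3 - 5·15^2 + 5·15 + 6 = 2331.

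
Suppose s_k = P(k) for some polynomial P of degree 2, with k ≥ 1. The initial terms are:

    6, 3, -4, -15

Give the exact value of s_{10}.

1st diffs: -3, -7, -11.
2nd diffs: -4, -4 (constant).
So s_k = -2k^2 + 3k + 5.
Evaluating at k = 10 gives s_{10} = -165.

-165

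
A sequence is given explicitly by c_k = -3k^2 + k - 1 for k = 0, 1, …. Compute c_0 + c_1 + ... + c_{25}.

-16276

Over k = 0..25: Σk = 325, Σk² = 5525.
Total = (-3)·5525 + (1)·325 + (-1)·26 = -16276.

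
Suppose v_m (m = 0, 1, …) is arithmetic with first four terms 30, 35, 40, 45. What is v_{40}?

230

Common difference d = 5.
v_m = 30 + (m - 0)·5.
v_{40} = 30 + 40·5 = 230.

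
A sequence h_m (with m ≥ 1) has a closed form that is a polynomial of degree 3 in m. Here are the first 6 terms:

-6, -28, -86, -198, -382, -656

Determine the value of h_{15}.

-10142

1st diffs: -22, -58, -112, -184, -274.
2nd diffs: -36, -54, -72, -90.
3rd diffs: -18, -18, -18 (constant).
Newton forward-difference form: h_m = -6 + (-22)·C(m-1,1) + (-36)·C(m-1,2) + (-18)·C(m-1,3).
At m = 15: m-1 = 14, so h_{15} = -6 - 308 - 3276 - 6552 = -10142.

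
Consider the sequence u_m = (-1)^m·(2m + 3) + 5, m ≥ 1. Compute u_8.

24

(-1)^8 = 1; 2m + 3 at m=8 is 19; so u_8 = 24.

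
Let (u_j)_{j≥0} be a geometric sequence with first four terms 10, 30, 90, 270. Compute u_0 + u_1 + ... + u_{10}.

Common ratio r = 3.
u_j = 10·3^(j-0).
S = 10·(3^11 - 1)/(3 - 1) = 10·(177147 - 1)/(2) = 885730.

885730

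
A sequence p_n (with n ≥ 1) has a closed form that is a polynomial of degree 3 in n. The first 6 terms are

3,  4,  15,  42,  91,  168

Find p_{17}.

4579

1st diffs: 1, 11, 27, 49, 77.
2nd diffs: 10, 16, 22, 28.
3rd diffs: 6, 6, 6 (constant).
Newton forward-difference form: p_n = 3 + 1·C(n-1,1) + 10·C(n-1,2) + 6·C(n-1,3).
At n = 17: n-1 = 16, so p_{17} = 3 + 16 + 1200 + 3360 = 4579.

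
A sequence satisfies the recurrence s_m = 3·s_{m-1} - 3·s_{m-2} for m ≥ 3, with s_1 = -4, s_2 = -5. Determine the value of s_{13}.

-2916

Step forward from the initial values:
s_3 = -3;  s_4 = 6;  s_5 = 27;  …;  s_{10} = -162;  s_{11} = -729;  s_{12} = -1701;  s_{13} = -2916.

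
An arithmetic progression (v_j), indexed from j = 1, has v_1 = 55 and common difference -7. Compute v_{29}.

v_j = 55 + (j - 1)·(-7).
v_{29} = 55 + 28·(-7) = -141.

-141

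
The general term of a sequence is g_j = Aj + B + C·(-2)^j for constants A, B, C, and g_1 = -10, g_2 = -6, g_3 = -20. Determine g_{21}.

The three given values yield: A + B - 2C = -10; 2A + B + 4C = -6; 3A + B - 8C = -20.
Subtracting the first from the second: A + 6C = 4.
Subtracting the second from the third: A - 12C = -14.
Solving: C = 1, A = -2, then B = -6.
Therefore g_{21} = -42 + (-6) + 1·(-2097152) = -2097200.

-2097200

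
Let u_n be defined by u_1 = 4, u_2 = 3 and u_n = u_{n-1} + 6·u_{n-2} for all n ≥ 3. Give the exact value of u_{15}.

Step forward from the initial values:
u_3 = 27;  u_4 = 45;  u_5 = 207;  …;  u_{12} = 386037;  u_{13} = 1176543;  u_{14} = 3492765;  u_{15} = 10552023.
(Characteristic roots are 3 and -2.)

10552023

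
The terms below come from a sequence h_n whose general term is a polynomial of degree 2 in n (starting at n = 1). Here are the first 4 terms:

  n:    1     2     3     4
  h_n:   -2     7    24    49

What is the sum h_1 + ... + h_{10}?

1345

1st diffs: 9, 17, 25.
2nd diffs: 8, 8 (constant).
So h_n = 4n^2 - 3n - 3.
Continuing: …, 82, 123, 172, 229, …, h_{10} = 367.
Summing n = 1..10 (10 terms) gives 1345.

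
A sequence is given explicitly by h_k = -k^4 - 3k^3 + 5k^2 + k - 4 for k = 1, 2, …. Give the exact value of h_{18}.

-120838

h_{18} = -1·18^4 - 3·18^3 + 5·18^2 + 1·18 - 4 = -120838.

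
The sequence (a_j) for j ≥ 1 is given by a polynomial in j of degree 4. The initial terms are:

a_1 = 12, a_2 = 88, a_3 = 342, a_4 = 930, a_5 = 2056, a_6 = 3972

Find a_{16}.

1st diffs: 76, 254, 588, 1126, 1916.
2nd diffs: 178, 334, 538, 790.
3rd diffs: 156, 204, 252.
4th diffs: 48, 48 (constant).
Newton forward-difference form: a_j = 12 + 76·C(j-1,1) + 178·C(j-1,2) + 156·C(j-1,3) + 48·C(j-1,4).
At j = 16: j-1 = 15, so a_{16} = 12 + 1140 + 18690 + 70980 + 65520 = 156342.

156342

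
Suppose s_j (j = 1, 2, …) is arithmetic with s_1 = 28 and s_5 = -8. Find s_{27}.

-206

Common difference d = (-8 - 28) / (5 - 1) = -9.
s_j = 28 + (j - 1)·(-9).
s_{27} = 28 + 26·(-9) = -206.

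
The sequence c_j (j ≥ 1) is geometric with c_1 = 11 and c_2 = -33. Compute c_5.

Common ratio r = -3.
c_j = 11·(-3)^(j-1).
c_5 = 11·(-3)^4 = 891.

891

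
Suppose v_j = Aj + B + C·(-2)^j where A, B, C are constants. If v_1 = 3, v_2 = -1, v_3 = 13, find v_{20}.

-1048537

The three given values yield: A + B - 2C = 3; 2A + B + 4C = -1; 3A + B - 8C = 13.
Subtracting the first from the second: A + 6C = -4.
Subtracting the second from the third: A - 12C = 14.
Solving: C = -1, A = 2, then B = -1.
So v_j = 2·j + (-1) + (-1)·(-2)^j; at j=20 this is -1048537.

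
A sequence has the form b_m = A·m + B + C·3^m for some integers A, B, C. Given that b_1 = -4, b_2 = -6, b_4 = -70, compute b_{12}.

-531398

At m = 1, 2, 4: A + B + 3C = -4; 2A + B + 9C = -6; 4A + B + 81C = -70.
Subtracting the first from the second: A + 6C = -2.
Subtracting the second from the third: 2A + 72C = -64.
Solving: C = -1, A = 4, then B = -5.
So b_m = 4·m + (-5) + (-1)·3^m; at m=12 this is -531398.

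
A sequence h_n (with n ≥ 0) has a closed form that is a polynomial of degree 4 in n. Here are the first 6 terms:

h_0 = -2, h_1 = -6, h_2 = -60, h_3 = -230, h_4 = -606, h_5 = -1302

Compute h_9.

1st diffs: -4, -54, -170, -376, -696.
2nd diffs: -50, -116, -206, -320.
3rd diffs: -66, -90, -114.
4th diffs: -24, -24 (constant).
Newton forward-difference form: h_n = -2 + (-4)·C(n,1) + (-50)·C(n,2) + (-66)·C(n,3) + (-24)·C(n,4).
At n = 9: n = 9, so h_9 = -2 - 36 - 1800 - 5544 - 3024 = -10406.

-10406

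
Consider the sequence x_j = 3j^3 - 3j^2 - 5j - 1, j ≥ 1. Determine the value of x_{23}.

34798

x_{23} = 3·23^3 - 3·23^2 - 5·23 - 1 = 34798.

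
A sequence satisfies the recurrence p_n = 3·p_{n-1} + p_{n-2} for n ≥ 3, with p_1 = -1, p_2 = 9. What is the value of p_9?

34154

Iterate the recurrence:
p_3 = 26, p_4 = 87, p_5 = 287, p_6 = 948, p_7 = 3131, p_8 = 10341, p_9 = 34154.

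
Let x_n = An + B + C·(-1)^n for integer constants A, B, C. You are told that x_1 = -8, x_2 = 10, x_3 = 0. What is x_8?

At n = 1, 2, 3: A + B - C = -8; 2A + B + C = 10; 3A + B - C = 0.
Subtracting the first from the second: A + 2C = 18.
Subtracting the second from the third: A - 2C = -10.
Solving: C = 7, A = 4, then B = -5.
Hence x_8 = 4·8 + (-5) + 7·1 = 34.

34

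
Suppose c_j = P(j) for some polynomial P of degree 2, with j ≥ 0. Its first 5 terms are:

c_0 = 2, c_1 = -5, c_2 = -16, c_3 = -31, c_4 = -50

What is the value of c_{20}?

-898

1st diffs: -7, -11, -15, -19.
2nd diffs: -4, -4, -4 (constant).
Newton forward-difference form: c_j = 2 + (-7)·C(j,1) + (-4)·C(j,2).
At j = 20: j = 20, so c_{20} = 2 - 140 - 760 = -898.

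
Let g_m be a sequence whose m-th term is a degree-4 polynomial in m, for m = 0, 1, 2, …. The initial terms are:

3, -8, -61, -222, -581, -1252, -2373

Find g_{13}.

1st diffs: -11, -53, -161, -359, -671, -1121.
2nd diffs: -42, -108, -198, -312, -450.
3rd diffs: -66, -90, -114, -138.
4th diffs: -24, -24, -24 (constant).
So g_m = -m^4 - 5m^3 + m^2 - 6m + 3.
Evaluating at m = 13 gives g_{13} = -39452.

-39452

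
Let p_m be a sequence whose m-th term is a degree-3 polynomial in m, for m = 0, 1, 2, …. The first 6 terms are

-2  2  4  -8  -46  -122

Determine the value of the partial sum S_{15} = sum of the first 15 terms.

1st diffs: 4, 2, -12, -38, -76.
2nd diffs: -2, -14, -26, -38.
3rd diffs: -12, -12, -12 (constant).
So p_m = -2m^3 + 5m^2 + m - 2.
Continuing: …, -248, -436, -698, -1046, …, p_{14} = -4496.
Summing m = 0..14 (15 terms) gives -16900.

-16900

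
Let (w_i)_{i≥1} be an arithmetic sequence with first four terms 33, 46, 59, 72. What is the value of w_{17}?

Common difference d = 13.
w_i = 33 + (i - 1)·13.
w_{17} = 33 + 16·13 = 241.

241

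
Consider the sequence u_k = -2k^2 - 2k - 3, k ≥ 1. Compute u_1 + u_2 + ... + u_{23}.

-9269

Over k = 1..23: Σk = 276, Σk² = 4324.
Total = (-2)·4324 + (-2)·276 + (-3)·23 = -9269.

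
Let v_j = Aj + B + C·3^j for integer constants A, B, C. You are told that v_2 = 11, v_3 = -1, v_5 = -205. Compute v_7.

-2137

At j = 2, 3, 5: 2A + B + 9C = 11; 3A + B + 27C = -1; 5A + B + 243C = -205.
Subtracting the first from the second: A + 18C = -12.
Subtracting the second from the third: 2A + 216C = -204.
Solving: C = -1, A = 6, then B = 8.
Hence v_7 = 6·7 + 8 + (-1)·2187 = -2137.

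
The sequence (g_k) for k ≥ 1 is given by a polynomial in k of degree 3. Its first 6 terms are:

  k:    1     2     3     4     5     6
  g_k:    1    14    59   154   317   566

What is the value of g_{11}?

1st diffs: 13, 45, 95, 163, 249.
2nd diffs: 32, 50, 68, 86.
3rd diffs: 18, 18, 18 (constant).
Newton forward-difference form: g_k = 1 + 13·C(k-1,1) + 32·C(k-1,2) + 18·C(k-1,3).
At k = 11: k-1 = 10, so g_{11} = 1 + 130 + 1440 + 2160 = 3731.

3731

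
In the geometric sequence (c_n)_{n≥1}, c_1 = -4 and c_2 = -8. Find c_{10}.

-2048

Common ratio r = 2.
c_n = (-4)·2^(n-1).
c_{10} = (-4)·2^9 = -2048.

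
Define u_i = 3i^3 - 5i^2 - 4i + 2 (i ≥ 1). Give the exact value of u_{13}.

u_{13} = 3·13^3 - 5·13^2 - 4·13 + 2 = 5696.

5696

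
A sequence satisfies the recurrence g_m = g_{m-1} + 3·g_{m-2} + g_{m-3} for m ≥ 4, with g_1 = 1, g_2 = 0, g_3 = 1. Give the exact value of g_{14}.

13860

g_4 = 2;  g_5 = 5;  g_6 = 12;  …;  g_{11} = 985;  g_{12} = 2378;  g_{13} = 5741;  g_{14} = 13860.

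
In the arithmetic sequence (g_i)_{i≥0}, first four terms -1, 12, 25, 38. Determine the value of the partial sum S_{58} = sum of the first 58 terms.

Common difference d = 13.
g_i = -1 + (i - 0)·13.
g_{57} = 740; S = 58·(-1 + 740)/2 = 21431.

21431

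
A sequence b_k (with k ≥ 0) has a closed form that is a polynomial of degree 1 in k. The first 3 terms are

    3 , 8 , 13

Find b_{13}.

1st diffs: 5, 5 (constant).
So b_k = 5k + 3.
Evaluating at k = 13 gives b_{13} = 68.

68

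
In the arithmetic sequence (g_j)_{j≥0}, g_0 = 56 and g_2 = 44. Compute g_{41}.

-190

Common difference d = (44 - 56) / (2 - 0) = -6.
g_j = 56 + (j - 0)·(-6).
g_{41} = 56 + 41·(-6) = -190.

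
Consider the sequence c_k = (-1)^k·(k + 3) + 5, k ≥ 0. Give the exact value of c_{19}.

(-1)^19 = -1; k + 3 at k=19 is 22; so c_{19} = -17.

-17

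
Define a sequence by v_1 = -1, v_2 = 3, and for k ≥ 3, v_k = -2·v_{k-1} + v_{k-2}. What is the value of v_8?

577

Compute successive terms:
v_3 = -7; v_4 = 17; v_5 = -41; v_6 = 99; v_7 = -239; v_8 = 577.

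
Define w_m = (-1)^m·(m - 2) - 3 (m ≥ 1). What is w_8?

3

(-1)^8 = 1; m - 2 at m=8 is 6; so w_8 = 3.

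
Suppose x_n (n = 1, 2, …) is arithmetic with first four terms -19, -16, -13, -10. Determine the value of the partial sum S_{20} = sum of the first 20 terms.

190

Common difference d = 3.
x_n = -19 + (n - 1)·3.
x_{20} = 38; S = 20·(-19 + 38)/2 = 190.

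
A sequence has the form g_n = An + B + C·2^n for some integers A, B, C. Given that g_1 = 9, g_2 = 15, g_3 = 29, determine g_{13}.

The three given values yield: A + B + 2C = 9; 2A + B + 4C = 15; 3A + B + 8C = 29.
Subtracting the first from the second: A + 2C = 6.
Subtracting the second from the third: A + 4C = 14.
Solving: C = 4, A = -2, then B = 3.
So g_n = -2·n + 3 + 4·2^n; at n=13 this is 32745.

32745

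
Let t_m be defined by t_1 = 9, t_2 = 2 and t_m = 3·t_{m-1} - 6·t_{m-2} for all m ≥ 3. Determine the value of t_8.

4428

Iterate the recurrence:
t_3 = -48; t_4 = -156; t_5 = -180; t_6 = 396; t_7 = 2268; t_8 = 4428.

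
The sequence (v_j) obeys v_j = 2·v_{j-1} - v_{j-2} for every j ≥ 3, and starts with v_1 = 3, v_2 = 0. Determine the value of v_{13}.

-33

Iterate the recurrence:
v_3 = -3  v_4 = -6  v_5 = -9  …  v_{10} = -24  v_{11} = -27  v_{12} = -30  v_{13} = -33.
(Characteristic roots are 1 and 1.)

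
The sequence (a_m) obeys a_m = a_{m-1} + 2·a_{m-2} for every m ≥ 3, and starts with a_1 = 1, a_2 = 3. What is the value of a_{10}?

683

Iterate the recurrence:
a_3 = 5, a_4 = 11, a_5 = 21, a_6 = 43, a_7 = 85, a_8 = 171, a_9 = 341, a_{10} = 683.
(Characteristic roots are 2 and -1.)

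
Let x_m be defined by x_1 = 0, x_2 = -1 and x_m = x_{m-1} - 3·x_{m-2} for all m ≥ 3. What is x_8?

Compute successive terms:
x_3 = -1;  x_4 = 2;  x_5 = 5;  x_6 = -1;  x_7 = -16;  x_8 = -13.

-13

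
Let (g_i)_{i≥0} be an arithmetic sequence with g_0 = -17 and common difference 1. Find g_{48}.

g_i = -17 + (i - 0)·1.
g_{48} = -17 + 48·1 = 31.

31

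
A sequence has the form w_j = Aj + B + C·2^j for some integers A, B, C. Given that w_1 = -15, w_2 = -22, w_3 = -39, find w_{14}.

The three given values yield: A + B + 2C = -15; 2A + B + 4C = -22; 3A + B + 8C = -39.
Subtracting the first from the second: A + 2C = -7.
Subtracting the second from the third: A + 4C = -17.
Solving: C = -5, A = 3, then B = -8.
Hence w_{14} = 3·14 + (-8) + (-5)·16384 = -81886.

-81886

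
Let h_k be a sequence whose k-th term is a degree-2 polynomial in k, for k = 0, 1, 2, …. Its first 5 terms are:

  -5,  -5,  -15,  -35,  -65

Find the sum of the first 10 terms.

-1250

1st diffs: 0, -10, -20, -30.
2nd diffs: -10, -10, -10 (constant).
Newton forward-difference form: h_k = -5 + (-10)·C(k,2).
Continuing: …, -105, -155, -215, -285, …, h_9 = -365.
Summing k = 0..9 (10 terms) gives -1250.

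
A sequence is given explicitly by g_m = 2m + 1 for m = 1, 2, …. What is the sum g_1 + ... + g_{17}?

323

Over m = 1..17: Σm = 153.
Total = (2)·153 + (1)·17 = 323.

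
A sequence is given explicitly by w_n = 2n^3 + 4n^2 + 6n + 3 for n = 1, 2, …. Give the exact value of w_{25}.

33903

w_{25} = 2·25^3 + 4·25^2 + 6·25 + 3 = 33903.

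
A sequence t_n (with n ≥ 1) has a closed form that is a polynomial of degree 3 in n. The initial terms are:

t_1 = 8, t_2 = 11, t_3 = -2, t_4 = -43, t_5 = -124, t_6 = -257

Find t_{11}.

1st diffs: 3, -13, -41, -81, -133.
2nd diffs: -16, -28, -40, -52.
3rd diffs: -12, -12, -12 (constant).
Newton forward-difference form: t_n = 8 + 3·C(n-1,1) + (-16)·C(n-1,2) + (-12)·C(n-1,3).
At n = 11: n-1 = 10, so t_{11} = 8 + 30 - 720 - 1440 = -2122.

-2122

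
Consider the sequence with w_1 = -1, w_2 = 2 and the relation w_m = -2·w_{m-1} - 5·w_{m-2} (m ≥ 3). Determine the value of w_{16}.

Compute successive terms:
w_3 = 1, w_4 = -12, w_5 = 19, …, w_{13} = -16901, w_{14} = 8062, w_{15} = 68381, w_{16} = -177072.

-177072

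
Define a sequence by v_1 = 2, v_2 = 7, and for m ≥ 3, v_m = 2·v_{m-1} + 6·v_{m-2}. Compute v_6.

Step forward from the initial values:
v_3 = 26; v_4 = 94; v_5 = 344; v_6 = 1252.

1252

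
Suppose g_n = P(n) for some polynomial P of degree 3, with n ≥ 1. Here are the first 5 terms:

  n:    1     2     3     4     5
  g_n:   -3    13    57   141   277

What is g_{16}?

8637

1st diffs: 16, 44, 84, 136.
2nd diffs: 28, 40, 52.
3rd diffs: 12, 12 (constant).
Newton forward-difference form: g_n = -3 + 16·C(n-1,1) + 28·C(n-1,2) + 12·C(n-1,3).
At n = 16: n-1 = 15, so g_{16} = -3 + 240 + 2940 + 5460 = 8637.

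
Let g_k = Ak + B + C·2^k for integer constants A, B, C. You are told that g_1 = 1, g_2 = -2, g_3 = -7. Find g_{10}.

-1030

Plug in k = 1, 2, 3: A + B + 2C = 1; 2A + B + 4C = -2; 3A + B + 8C = -7.
Subtracting the first from the second: A + 2C = -3.
Subtracting the second from the third: A + 4C = -5.
Solving: C = -1, A = -1, then B = 4.
Therefore g_{10} = -10 + 4 + (-1)·1024 = -1030.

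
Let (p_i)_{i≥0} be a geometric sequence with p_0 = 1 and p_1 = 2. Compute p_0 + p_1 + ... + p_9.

1023

Common ratio r = 2.
p_i = 1·2^(i-0).
S = 1·(2^10 - 1)/(2 - 1) = 1·(1024 - 1)/(1) = 1023.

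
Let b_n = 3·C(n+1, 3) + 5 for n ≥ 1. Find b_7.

C(8, 3) = 56, so b_7 = 173.

173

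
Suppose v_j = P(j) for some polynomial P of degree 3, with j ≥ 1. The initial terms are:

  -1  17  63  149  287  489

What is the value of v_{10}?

1st diffs: 18, 46, 86, 138, 202.
2nd diffs: 28, 40, 52, 64.
3rd diffs: 12, 12, 12 (constant).
Newton forward-difference form: v_j = -1 + 18·C(j-1,1) + 28·C(j-1,2) + 12·C(j-1,3).
At j = 10: j-1 = 9, so v_{10} = -1 + 162 + 1008 + 1008 = 2177.

2177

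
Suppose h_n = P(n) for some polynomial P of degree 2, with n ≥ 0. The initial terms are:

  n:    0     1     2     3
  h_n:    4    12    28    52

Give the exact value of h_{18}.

1372

1st diffs: 8, 16, 24.
2nd diffs: 8, 8 (constant).
Newton forward-difference form: h_n = 4 + 8·C(n,1) + 8·C(n,2).
At n = 18: n = 18, so h_{18} = 4 + 144 + 1224 = 1372.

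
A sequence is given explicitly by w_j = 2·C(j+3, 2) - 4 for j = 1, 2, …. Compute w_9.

128

C(12, 2) = 66, so w_9 = 128.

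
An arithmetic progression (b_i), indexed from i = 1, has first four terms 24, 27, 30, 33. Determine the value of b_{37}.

132

Common difference d = 3.
b_i = 24 + (i - 1)·3.
b_{37} = 24 + 36·3 = 132.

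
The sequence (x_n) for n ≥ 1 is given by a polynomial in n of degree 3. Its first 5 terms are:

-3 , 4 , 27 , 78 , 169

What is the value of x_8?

1st diffs: 7, 23, 51, 91.
2nd diffs: 16, 28, 40.
3rd diffs: 12, 12 (constant).
So x_n = 2n^3 - 4n^2 + 5n - 6.
Evaluating at n = 8 gives x_8 = 802.

802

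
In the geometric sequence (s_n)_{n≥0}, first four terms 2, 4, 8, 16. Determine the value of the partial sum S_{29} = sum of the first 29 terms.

1073741822

Common ratio r = 2.
s_n = 2·2^(n-0).
S = 2·(2^29 - 1)/(2 - 1) = 2·(536870912 - 1)/(1) = 1073741822.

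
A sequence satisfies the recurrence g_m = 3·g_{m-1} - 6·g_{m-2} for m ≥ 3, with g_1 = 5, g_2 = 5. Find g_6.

45

Compute successive terms:
g_3 = -15;  g_4 = -75;  g_5 = -135;  g_6 = 45.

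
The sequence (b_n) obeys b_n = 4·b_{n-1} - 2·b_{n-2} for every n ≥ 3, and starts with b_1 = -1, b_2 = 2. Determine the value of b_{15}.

Compute successive terms:
b_3 = 10;  b_4 = 36;  b_5 = 124;  …;  b_{12} = 671808;  b_{13} = 2293696;  b_{14} = 7831168;  b_{15} = 26737280.

26737280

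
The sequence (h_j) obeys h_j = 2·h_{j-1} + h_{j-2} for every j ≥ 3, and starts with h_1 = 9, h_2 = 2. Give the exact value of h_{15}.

462713

Iterate the recurrence:
h_3 = 13, h_4 = 28, h_5 = 69, …, h_{12} = 32884, h_{13} = 79389, h_{14} = 191662, h_{15} = 462713.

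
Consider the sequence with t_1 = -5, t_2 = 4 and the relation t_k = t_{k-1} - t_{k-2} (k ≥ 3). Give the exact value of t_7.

Compute successive terms:
t_3 = 9, t_4 = 5, t_5 = -4, t_6 = -9, t_7 = -5.

-5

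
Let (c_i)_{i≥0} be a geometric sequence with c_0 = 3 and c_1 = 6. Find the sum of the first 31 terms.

Common ratio r = 2.
c_i = 3·2^(i-0).
S = 3·(2^31 - 1)/(2 - 1) = 3·(2147483648 - 1)/(1) = 6442450941.

6442450941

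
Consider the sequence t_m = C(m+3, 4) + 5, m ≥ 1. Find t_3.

20

C(6, 4) = 15, so t_3 = 20.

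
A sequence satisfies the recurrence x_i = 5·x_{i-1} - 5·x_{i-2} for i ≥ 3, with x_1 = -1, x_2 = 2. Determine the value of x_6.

Step forward from the initial values:
x_3 = 15, x_4 = 65, x_5 = 250, x_6 = 925.

925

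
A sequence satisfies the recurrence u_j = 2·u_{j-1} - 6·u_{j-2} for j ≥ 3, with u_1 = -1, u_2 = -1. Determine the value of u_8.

104

Iterate the recurrence:
u_3 = 4;  u_4 = 14;  u_5 = 4;  u_6 = -76;  u_7 = -176;  u_8 = 104.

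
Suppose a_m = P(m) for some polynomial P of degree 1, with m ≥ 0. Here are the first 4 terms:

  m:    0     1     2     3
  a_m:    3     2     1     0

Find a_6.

1st diffs: -1, -1, -1 (constant).
So a_m = -m + 3.
Evaluating at m = 6 gives a_6 = -3.

-3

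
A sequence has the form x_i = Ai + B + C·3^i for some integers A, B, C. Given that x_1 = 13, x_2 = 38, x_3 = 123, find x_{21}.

52301765913

At i = 1, 2, 3: A + B + 3C = 13; 2A + B + 9C = 38; 3A + B + 27C = 123.
Subtracting the first from the second: A + 6C = 25.
Subtracting the second from the third: A + 18C = 85.
Solving: C = 5, A = -5, then B = 3.
So x_i = -5·i + 3 + 5·3^i; at i=21 this is 52301765913.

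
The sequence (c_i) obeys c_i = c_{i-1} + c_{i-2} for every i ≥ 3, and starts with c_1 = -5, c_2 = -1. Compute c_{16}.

Compute successive terms:
c_3 = -6; c_4 = -7; c_5 = -13; …; c_{13} = -589; c_{14} = -953; c_{15} = -1542; c_{16} = -2495.

-2495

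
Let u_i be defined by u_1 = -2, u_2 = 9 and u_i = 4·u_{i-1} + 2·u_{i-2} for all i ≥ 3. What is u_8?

Compute successive terms:
u_3 = 32;  u_4 = 146;  u_5 = 648;  u_6 = 2884;  u_7 = 12832;  u_8 = 57096.

57096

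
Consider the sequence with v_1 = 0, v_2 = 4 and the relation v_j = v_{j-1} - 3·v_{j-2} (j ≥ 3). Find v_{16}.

Step forward from the initial values:
v_3 = 4  v_4 = -8  v_5 = -20  …  v_{13} = 640  v_{14} = -2396  v_{15} = -4316  v_{16} = 2872.

2872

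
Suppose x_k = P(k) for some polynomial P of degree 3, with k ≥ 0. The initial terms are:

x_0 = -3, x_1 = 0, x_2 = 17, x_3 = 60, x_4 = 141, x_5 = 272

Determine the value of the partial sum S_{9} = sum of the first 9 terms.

2769

1st diffs: 3, 17, 43, 81, 131.
2nd diffs: 14, 26, 38, 50.
3rd diffs: 12, 12, 12 (constant).
Newton forward-difference form: x_k = -3 + 3·C(k,1) + 14·C(k,2) + 12·C(k,3).
Continuing: 465, 732, 1085.
Summing k = 0..8 (9 terms) gives 2769.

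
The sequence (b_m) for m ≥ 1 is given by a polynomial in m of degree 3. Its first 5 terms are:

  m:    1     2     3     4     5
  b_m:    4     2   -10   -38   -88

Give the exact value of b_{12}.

1st diffs: -2, -12, -28, -50.
2nd diffs: -10, -16, -22.
3rd diffs: -6, -6 (constant).
Newton forward-difference form: b_m = 4 + (-2)·C(m-1,1) + (-10)·C(m-1,2) + (-6)·C(m-1,3).
At m = 12: m-1 = 11, so b_{12} = 4 - 22 - 550 - 990 = -1558.

-1558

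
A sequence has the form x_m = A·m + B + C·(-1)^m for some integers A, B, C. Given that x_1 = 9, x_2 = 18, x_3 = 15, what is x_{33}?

The three given values yield: A + B - C = 9; 2A + B + C = 18; 3A + B - C = 15.
Subtracting the first from the second: A + 2C = 9.
Subtracting the second from the third: A - 2C = -3.
Solving: C = 3, A = 3, then B = 9.
So x_m = 3·m + 9 + 3·(-1)^m; at m=33 this is 105.

105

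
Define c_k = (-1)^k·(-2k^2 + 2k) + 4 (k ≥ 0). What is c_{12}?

-260

(-1)^12 = 1; -2k^2 + 2k at k=12 is -264; so c_{12} = -260.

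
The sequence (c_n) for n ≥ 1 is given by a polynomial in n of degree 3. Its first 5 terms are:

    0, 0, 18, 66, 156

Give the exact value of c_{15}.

6006

1st diffs: 0, 18, 48, 90.
2nd diffs: 18, 30, 42.
3rd diffs: 12, 12 (constant).
So c_n = 2n^3 - 3n^2 - 5n + 6.
Evaluating at n = 15 gives c_{15} = 6006.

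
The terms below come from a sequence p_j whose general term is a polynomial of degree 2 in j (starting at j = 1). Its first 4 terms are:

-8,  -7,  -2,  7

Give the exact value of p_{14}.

1st diffs: 1, 5, 9.
2nd diffs: 4, 4 (constant).
Newton forward-difference form: p_j = -8 + 1·C(j-1,1) + 4·C(j-1,2).
At j = 14: j-1 = 13, so p_{14} = -8 + 13 + 312 = 317.

317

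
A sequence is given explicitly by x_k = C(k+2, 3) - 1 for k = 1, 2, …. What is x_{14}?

559

C(16, 3) = 560, so x_{14} = 559.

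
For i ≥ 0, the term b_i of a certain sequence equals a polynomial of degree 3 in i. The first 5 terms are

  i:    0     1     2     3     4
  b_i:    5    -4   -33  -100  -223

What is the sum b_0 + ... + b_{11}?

-13844

1st diffs: -9, -29, -67, -123.
2nd diffs: -20, -38, -56.
3rd diffs: -18, -18 (constant).
Newton forward-difference form: b_i = 5 + (-9)·C(i,1) + (-20)·C(i,2) + (-18)·C(i,3).
Continuing: …, -420, -709, -1108, -1635, …, b_{11} = -4164.
Summing i = 0..11 (12 terms) gives -13844.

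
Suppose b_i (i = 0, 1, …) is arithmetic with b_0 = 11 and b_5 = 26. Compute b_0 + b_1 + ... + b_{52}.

Common difference d = (26 - 11) / (5 - 0) = 3.
b_i = 11 + (i - 0)·3.
b_{52} = 167; S = 53·(11 + 167)/2 = 4717.

4717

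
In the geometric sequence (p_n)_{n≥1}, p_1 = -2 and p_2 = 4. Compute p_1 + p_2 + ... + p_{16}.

43690

Common ratio r = -2.
p_n = (-2)·(-2)^(n-1).
S = (-2)·((-2)^16 - 1)/(-2 - 1) = (-2)·(65536 - 1)/(-3) = 43690.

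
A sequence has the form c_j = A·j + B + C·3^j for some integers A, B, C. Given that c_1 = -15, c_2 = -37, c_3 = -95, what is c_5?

At j = 1, 2, 3: A + B + 3C = -15; 2A + B + 9C = -37; 3A + B + 27C = -95.
Subtracting the first from the second: A + 6C = -22.
Subtracting the second from the third: A + 18C = -58.
Solving: C = -3, A = -4, then B = -2.
Hence c_5 = -4·5 + (-2) + (-3)·243 = -751.

-751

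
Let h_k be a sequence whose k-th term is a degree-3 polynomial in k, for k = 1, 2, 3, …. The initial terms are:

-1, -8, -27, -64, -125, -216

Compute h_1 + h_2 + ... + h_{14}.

1st diffs: -7, -19, -37, -61, -91.
2nd diffs: -12, -18, -24, -30.
3rd diffs: -6, -6, -6 (constant).
So h_k = -k^3.
Continuing: …, -343, -512, -729, -1000, …, h_{14} = -2744.
Summing k = 1..14 (14 terms) gives -11025.

-11025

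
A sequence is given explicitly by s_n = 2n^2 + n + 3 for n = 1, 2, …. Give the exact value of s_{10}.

s_{10} = 2·10^2 + 1·10 + 3 = 213.

213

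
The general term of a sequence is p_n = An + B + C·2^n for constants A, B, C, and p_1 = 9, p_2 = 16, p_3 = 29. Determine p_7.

The three given values yield: A + B + 2C = 9; 2A + B + 4C = 16; 3A + B + 8C = 29.
Subtracting the first from the second: A + 2C = 7.
Subtracting the second from the third: A + 4C = 13.
Solving: C = 3, A = 1, then B = 2.
So p_n = 1·n + 2 + 3·2^n; at n=7 this is 393.

393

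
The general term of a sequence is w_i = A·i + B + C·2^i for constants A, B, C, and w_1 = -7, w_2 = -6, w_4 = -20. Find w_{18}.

-524206

Write the equations: A + B + 2C = -7; 2A + B + 4C = -6; 4A + B + 16C = -20.
Subtracting the first from the second: A + 2C = 1.
Subtracting the second from the third: 2A + 12C = -14.
Solving: C = -2, A = 5, then B = -8.
Therefore w_{18} = 90 + (-8) + (-2)·262144 = -524206.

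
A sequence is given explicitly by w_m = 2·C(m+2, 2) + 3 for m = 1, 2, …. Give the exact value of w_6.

C(8, 2) = 28, so w_6 = 59.

59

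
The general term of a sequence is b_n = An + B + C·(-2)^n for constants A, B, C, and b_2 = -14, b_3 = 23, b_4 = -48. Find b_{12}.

-12280

Write the equations: 2A + B + 4C = -14; 3A + B - 8C = 23; 4A + B + 16C = -48.
Subtracting the first from the second: A - 12C = 37.
Subtracting the second from the third: A + 24C = -71.
Solving: C = -3, A = 1, then B = -4.
Therefore b_{12} = 12 + (-4) + (-3)·4096 = -12280.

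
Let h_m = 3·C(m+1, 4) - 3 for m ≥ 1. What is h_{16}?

C(17, 4) = 2380, so h_{16} = 7137.

7137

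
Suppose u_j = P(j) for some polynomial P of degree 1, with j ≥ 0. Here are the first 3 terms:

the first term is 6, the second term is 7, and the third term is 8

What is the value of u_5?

1st diffs: 1, 1 (constant).
So u_j = j + 6.
Evaluating at j = 5 gives u_5 = 11.

11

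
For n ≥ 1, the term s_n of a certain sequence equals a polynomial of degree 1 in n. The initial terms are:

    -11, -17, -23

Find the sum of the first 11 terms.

-451

1st diffs: -6, -6 (constant).
So s_n = -6n - 5.
Continuing: …, -29, -35, -41, -47, …, s_{11} = -71.
Summing n = 1..11 (11 terms) gives -451.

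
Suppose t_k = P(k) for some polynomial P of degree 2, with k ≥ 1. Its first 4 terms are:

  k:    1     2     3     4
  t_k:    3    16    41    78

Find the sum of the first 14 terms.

5593

1st diffs: 13, 25, 37.
2nd diffs: 12, 12 (constant).
Newton forward-difference form: t_k = 3 + 13·C(k-1,1) + 12·C(k-1,2).
Continuing: …, 127, 188, 261, 346, …, t_{14} = 1108.
Summing k = 1..14 (14 terms) gives 5593.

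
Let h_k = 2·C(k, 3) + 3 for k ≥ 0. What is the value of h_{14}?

C(14, 3) = 364, so h_{14} = 731.

731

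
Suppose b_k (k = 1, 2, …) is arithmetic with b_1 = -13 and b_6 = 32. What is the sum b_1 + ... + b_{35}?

4900

Common difference d = (32 - (-13)) / (6 - 1) = 9.
b_k = -13 + (k - 1)·9.
b_{35} = 293; S = 35·(-13 + 293)/2 = 4900.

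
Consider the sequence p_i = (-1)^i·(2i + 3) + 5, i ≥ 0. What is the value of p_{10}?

(-1)^10 = 1; 2i + 3 at i=10 is 23; so p_{10} = 28.

28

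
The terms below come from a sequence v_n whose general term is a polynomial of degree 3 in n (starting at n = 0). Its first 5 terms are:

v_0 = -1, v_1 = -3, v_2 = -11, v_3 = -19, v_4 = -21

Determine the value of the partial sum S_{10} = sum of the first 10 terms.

440

1st diffs: -2, -8, -8, -2.
2nd diffs: -6, 0, 6.
3rd diffs: 6, 6 (constant).
Newton forward-difference form: v_n = -1 + (-2)·C(n,1) + (-6)·C(n,2) + 6·C(n,3).
Continuing: …, -11, 17, 69, 151, …, v_9 = 269.
Summing n = 0..9 (10 terms) gives 440.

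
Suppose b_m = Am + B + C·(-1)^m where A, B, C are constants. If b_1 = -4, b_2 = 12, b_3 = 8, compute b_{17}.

92

Write the equations: A + B - C = -4; 2A + B + C = 12; 3A + B - C = 8.
Subtracting the first from the second: A + 2C = 16.
Subtracting the second from the third: A - 2C = -4.
Solving: C = 5, A = 6, then B = -5.
Therefore b_{17} = 102 + (-5) + 5·(-1) = 92.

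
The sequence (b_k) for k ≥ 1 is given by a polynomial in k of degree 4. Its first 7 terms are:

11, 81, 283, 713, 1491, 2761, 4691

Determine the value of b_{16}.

1st diffs: 70, 202, 430, 778, 1270, 1930.
2nd diffs: 132, 228, 348, 492, 660.
3rd diffs: 96, 120, 144, 168.
4th diffs: 24, 24, 24 (constant).
Newton forward-difference form: b_k = 11 + 70·C(k-1,1) + 132·C(k-1,2) + 96·C(k-1,3) + 24·C(k-1,4).
At k = 16: k-1 = 15, so b_{16} = 11 + 1050 + 13860 + 43680 + 32760 = 91361.

91361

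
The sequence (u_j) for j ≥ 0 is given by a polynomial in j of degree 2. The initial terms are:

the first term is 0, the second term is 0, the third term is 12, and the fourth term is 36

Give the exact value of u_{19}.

2052

1st diffs: 0, 12, 24.
2nd diffs: 12, 12 (constant).
So u_j = 6j^2 - 6j.
Evaluating at j = 19 gives u_{19} = 2052.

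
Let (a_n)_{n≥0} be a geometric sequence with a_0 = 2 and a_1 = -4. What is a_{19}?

-1048576

Common ratio r = -2.
a_n = 2·(-2)^(n-0).
a_{19} = 2·(-2)^19 = -1048576.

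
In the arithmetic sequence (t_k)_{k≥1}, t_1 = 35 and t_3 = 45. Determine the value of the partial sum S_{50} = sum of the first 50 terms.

7875

Common difference d = (45 - 35) / (3 - 1) = 5.
t_k = 35 + (k - 1)·5.
t_{50} = 280; S = 50·(35 + 280)/2 = 7875.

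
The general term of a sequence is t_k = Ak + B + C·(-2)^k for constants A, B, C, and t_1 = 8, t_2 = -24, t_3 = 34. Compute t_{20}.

-5242920

The three given values yield: A + B - 2C = 8; 2A + B + 4C = -24; 3A + B - 8C = 34.
Subtracting the first from the second: A + 6C = -32.
Subtracting the second from the third: A - 12C = 58.
Solving: C = -5, A = -2, then B = 0.
Therefore t_{20} = -40 + 0 + (-5)·1048576 = -5242920.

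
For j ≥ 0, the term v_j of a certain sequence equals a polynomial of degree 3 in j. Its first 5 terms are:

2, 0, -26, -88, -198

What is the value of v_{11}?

-3320

1st diffs: -2, -26, -62, -110.
2nd diffs: -24, -36, -48.
3rd diffs: -12, -12 (constant).
Newton forward-difference form: v_j = 2 + (-2)·C(j,1) + (-24)·C(j,2) + (-12)·C(j,3).
At j = 11: j = 11, so v_{11} = 2 - 22 - 1320 - 1980 = -3320.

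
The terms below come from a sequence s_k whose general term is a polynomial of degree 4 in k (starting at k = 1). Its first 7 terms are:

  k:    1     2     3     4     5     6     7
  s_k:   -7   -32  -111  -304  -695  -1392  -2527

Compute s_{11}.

1st diffs: -25, -79, -193, -391, -697, -1135.
2nd diffs: -54, -114, -198, -306, -438.
3rd diffs: -60, -84, -108, -132.
4th diffs: -24, -24, -24 (constant).
Newton forward-difference form: s_k = -7 + (-25)·C(k-1,1) + (-54)·C(k-1,2) + (-60)·C(k-1,3) + (-24)·C(k-1,4).
At k = 11: k-1 = 10, so s_{11} = -7 - 250 - 2430 - 7200 - 5040 = -14927.

-14927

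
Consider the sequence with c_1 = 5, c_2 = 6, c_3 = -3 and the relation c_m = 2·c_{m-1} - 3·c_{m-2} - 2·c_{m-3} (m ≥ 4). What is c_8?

670

Iterate the recurrence:
c_4 = -34; c_5 = -71; c_6 = -34; c_7 = 213; c_8 = 670.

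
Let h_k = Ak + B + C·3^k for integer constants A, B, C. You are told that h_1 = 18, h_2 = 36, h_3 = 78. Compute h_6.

Write the equations: A + B + 3C = 18; 2A + B + 9C = 36; 3A + B + 27C = 78.
Subtracting the first from the second: A + 6C = 18.
Subtracting the second from the third: A + 18C = 42.
Solving: C = 2, A = 6, then B = 6.
Hence h_6 = 6·6 + 6 + 2·729 = 1500.

1500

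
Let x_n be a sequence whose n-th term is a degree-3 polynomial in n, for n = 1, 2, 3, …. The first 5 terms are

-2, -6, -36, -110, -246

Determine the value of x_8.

-1206

1st diffs: -4, -30, -74, -136.
2nd diffs: -26, -44, -62.
3rd diffs: -18, -18 (constant).
So x_n = -3n^3 + 5n^2 + 2n - 6.
Evaluating at n = 8 gives x_8 = -1206.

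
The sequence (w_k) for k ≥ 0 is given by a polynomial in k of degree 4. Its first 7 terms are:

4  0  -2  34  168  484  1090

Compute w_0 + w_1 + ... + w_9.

13708

1st diffs: -4, -2, 36, 134, 316, 606.
2nd diffs: 2, 38, 98, 182, 290.
3rd diffs: 36, 60, 84, 108.
4th diffs: 24, 24, 24 (constant).
Newton forward-difference form: w_k = 4 + (-4)·C(k,1) + 2·C(k,2) + 36·C(k,3) + 24·C(k,4).
Continuing: 2118, 3724, 6088.
Summing k = 0..9 (10 terms) gives 13708.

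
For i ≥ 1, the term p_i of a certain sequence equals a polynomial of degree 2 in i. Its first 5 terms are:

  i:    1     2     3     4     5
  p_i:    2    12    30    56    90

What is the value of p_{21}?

1st diffs: 10, 18, 26, 34.
2nd diffs: 8, 8, 8 (constant).
Newton forward-difference form: p_i = 2 + 10·C(i-1,1) + 8·C(i-1,2).
At i = 21: i-1 = 20, so p_{21} = 2 + 200 + 1520 = 1722.

1722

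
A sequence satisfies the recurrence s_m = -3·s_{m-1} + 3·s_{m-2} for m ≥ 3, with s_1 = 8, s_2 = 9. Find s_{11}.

-357453

Iterate the recurrence:
s_3 = -3;  s_4 = 36;  s_5 = -117;  s_6 = 459;  s_7 = -1728;  s_8 = 6561;  s_9 = -24867;  s_{10} = 94284;  s_{11} = -357453.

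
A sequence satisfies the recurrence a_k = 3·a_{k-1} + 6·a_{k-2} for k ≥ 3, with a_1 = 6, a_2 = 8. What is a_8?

86292

Iterate the recurrence:
a_3 = 60  a_4 = 228  a_5 = 1044  a_6 = 4500  a_7 = 19764  a_8 = 86292.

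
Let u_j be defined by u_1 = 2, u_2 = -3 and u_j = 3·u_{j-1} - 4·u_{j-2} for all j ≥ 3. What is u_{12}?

-9639

Applying the relation repeatedly:
u_3 = -17; u_4 = -39; u_5 = -49; u_6 = 9; u_7 = 223; u_8 = 633; u_9 = 1007; u_{10} = 489; u_{11} = -2561; u_{12} = -9639.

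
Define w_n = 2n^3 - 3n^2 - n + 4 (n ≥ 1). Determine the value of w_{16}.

7412

w_{16} = 2·16^3 - 3·16^2 - 1·16 + 4 = 7412.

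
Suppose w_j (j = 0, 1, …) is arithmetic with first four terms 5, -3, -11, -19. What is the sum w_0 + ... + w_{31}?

-3808

Common difference d = -8.
w_j = 5 + (j - 0)·(-8).
w_{31} = -243; S = 32·(5 + (-243))/2 = -3808.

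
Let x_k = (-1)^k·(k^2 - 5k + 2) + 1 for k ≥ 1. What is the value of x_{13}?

(-1)^13 = -1; k^2 - 5k + 2 at k=13 is 106; so x_{13} = -105.

-105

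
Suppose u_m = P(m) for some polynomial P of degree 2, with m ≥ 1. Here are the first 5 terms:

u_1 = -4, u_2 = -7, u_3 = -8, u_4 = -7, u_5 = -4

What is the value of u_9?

1st diffs: -3, -1, 1, 3.
2nd diffs: 2, 2, 2 (constant).
Newton forward-difference form: u_m = -4 + (-3)·C(m-1,1) + 2·C(m-1,2).
At m = 9: m-1 = 8, so u_9 = -4 - 24 + 56 = 28.

28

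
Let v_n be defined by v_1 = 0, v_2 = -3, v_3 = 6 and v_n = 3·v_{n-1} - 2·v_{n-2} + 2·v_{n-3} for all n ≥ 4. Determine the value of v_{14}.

Applying the relation repeatedly:
v_4 = 24; v_5 = 54; v_6 = 126; …; v_{11} = 12990; v_{12} = 32754; v_{13} = 82590; v_{14} = 208242.

208242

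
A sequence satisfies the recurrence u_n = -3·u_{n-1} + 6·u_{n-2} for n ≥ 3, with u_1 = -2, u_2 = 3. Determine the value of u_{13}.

-48808737

Compute successive terms:
u_3 = -21  u_4 = 81  u_5 = -369  …  u_{10} = 583929  u_{11} = -2553201  u_{12} = 11163177  u_{13} = -48808737.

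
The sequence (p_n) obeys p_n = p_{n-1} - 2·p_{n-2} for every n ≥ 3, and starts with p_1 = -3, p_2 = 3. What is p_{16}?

Applying the relation repeatedly:
p_3 = 9  p_4 = 3  p_5 = -15  …  p_{13} = 273  p_{14} = 267  p_{15} = -279  p_{16} = -813.

-813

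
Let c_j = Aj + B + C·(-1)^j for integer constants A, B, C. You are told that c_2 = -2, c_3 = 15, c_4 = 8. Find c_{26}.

118

Write the equations: 2A + B + C = -2; 3A + B - C = 15; 4A + B + C = 8.
Subtracting the first from the second: A - 2C = 17.
Subtracting the second from the third: A + 2C = -7.
Solving: C = -6, A = 5, then B = -6.
So c_j = 5·j + (-6) + (-6)·(-1)^j; at j=26 this is 118.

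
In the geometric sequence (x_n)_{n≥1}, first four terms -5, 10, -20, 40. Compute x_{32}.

10737418240

Common ratio r = -2.
x_n = (-5)·(-2)^(n-1).
x_{32} = (-5)·(-2)^31 = 10737418240.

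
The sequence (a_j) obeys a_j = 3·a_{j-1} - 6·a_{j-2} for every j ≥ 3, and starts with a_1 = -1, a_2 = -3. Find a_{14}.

Compute successive terms:
a_3 = -3  a_4 = 9  a_5 = 45  …  a_{11} = 5589  a_{12} = 24057  a_{13} = 38637  a_{14} = -28431.

-28431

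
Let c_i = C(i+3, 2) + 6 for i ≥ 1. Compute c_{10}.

C(13, 2) = 78, so c_{10} = 84.

84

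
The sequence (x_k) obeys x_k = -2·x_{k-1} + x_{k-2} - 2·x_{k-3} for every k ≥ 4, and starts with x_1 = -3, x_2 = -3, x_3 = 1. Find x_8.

Compute successive terms:
x_4 = 1  x_5 = 5  x_6 = -11  x_7 = 25  x_8 = -71.

-71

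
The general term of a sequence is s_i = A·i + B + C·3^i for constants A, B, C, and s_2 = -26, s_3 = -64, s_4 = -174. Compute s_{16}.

-86093478

At i = 2, 3, 4: 2A + B + 9C = -26; 3A + B + 27C = -64; 4A + B + 81C = -174.
Subtracting the first from the second: A + 18C = -38.
Subtracting the second from the third: A + 54C = -110.
Solving: C = -2, A = -2, then B = -4.
Therefore s_{16} = -32 + (-4) + (-2)·43046721 = -86093478.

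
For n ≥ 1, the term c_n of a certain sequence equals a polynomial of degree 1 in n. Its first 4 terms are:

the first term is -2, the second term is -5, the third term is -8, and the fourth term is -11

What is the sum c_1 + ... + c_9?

1st diffs: -3, -3, -3 (constant).
So c_n = -3n + 1.
Continuing: …, -14, -17, -20, -23, …, c_9 = -26.
Summing n = 1..9 (9 terms) gives -126.

-126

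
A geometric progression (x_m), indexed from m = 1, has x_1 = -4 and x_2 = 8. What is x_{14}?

32768

Common ratio r = -2.
x_m = (-4)·(-2)^(m-1).
x_{14} = (-4)·(-2)^13 = 32768.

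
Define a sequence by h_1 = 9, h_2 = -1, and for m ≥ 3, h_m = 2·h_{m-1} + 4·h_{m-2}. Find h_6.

Applying the relation repeatedly:
h_3 = 34  h_4 = 64  h_5 = 264  h_6 = 784.

784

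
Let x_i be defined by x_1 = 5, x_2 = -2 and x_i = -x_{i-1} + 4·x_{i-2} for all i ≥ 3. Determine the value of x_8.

-1662

Step forward from the initial values:
x_3 = 22  x_4 = -30  x_5 = 118  x_6 = -238  x_7 = 710  x_8 = -1662.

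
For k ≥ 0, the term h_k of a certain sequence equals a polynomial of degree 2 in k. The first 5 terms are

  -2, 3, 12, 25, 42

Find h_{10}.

228

1st diffs: 5, 9, 13, 17.
2nd diffs: 4, 4, 4 (constant).
Newton forward-difference form: h_k = -2 + 5·C(k,1) + 4·C(k,2).
At k = 10: k = 10, so h_{10} = -2 + 50 + 180 = 228.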